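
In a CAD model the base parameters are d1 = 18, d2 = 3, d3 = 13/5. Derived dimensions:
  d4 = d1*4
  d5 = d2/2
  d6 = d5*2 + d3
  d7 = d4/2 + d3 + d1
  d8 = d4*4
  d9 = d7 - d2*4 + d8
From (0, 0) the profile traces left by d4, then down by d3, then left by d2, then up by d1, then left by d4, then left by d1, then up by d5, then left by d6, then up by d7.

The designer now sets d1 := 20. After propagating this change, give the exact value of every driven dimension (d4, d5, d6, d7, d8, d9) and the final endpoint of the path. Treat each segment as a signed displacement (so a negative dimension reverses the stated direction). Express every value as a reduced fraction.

d4 = 80
d5 = 3/2
d6 = 28/5
d7 = 313/5
d8 = 320
d9 = 1853/5
endpoint = (-943/5, 163/2)

Apply edit: d1 := 20
  d4 = d1*4 = 80
  d5 = d2/2 = 3/2
  d6 = d5*2 + d3 = 28/5
  d7 = d4/2 + d3 + d1 = 313/5
  d8 = d4*4 = 320
  d9 = d7 - d2*4 + d8 = 1853/5
Walk from origin (0, 0):
  seg 1: left by d4 = 80 → (-80, 0)
  seg 2: down by d3 = 13/5 → (-80, -13/5)
  seg 3: left by d2 = 3 → (-83, -13/5)
  seg 4: up by d1 = 20 → (-83, 87/5)
  seg 5: left by d4 = 80 → (-163, 87/5)
  seg 6: left by d1 = 20 → (-183, 87/5)
  seg 7: up by d5 = 3/2 → (-183, 189/10)
  seg 8: left by d6 = 28/5 → (-943/5, 189/10)
  seg 9: up by d7 = 313/5 → (-943/5, 163/2)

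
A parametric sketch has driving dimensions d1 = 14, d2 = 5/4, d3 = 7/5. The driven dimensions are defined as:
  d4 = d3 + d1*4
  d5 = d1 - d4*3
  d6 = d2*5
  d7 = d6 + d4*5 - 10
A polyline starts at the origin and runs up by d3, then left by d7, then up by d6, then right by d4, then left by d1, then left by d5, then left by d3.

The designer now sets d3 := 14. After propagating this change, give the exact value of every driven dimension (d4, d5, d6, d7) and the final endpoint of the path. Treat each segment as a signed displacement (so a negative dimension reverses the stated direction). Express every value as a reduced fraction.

Apply edit: d3 := 14
  d4 = d3 + d1*4 = 70
  d5 = d1 - d4*3 = -196
  d6 = d2*5 = 25/4
  d7 = d6 + d4*5 - 10 = 1385/4
Walk from origin (0, 0):
  seg 1: up by d3 = 14 → (0, 14)
  seg 2: left by d7 = 1385/4 → (-1385/4, 14)
  seg 3: up by d6 = 25/4 → (-1385/4, 81/4)
  seg 4: right by d4 = 70 → (-1105/4, 81/4)
  seg 5: left by d1 = 14 → (-1161/4, 81/4)
  seg 6: left by d5 = -196 → (-377/4, 81/4)
  seg 7: left by d3 = 14 → (-433/4, 81/4)

d4 = 70
d5 = -196
d6 = 25/4
d7 = 1385/4
endpoint = (-433/4, 81/4)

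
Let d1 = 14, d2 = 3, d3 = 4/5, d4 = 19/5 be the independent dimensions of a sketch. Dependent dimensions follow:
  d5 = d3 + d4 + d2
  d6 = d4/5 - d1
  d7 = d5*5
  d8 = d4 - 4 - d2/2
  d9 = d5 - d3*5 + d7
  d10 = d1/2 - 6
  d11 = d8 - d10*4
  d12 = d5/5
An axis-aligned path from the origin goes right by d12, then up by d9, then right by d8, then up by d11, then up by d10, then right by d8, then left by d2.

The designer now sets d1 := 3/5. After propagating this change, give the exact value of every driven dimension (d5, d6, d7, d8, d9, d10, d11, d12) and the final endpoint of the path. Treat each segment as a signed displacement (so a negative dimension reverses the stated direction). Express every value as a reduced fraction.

d5 = 38/5
d6 = 4/25
d7 = 38
d8 = -17/10
d9 = 208/5
d10 = -57/10
d11 = 211/10
d12 = 38/25
endpoint = (-122/25, 57)

Apply edit: d1 := 3/5
  d5 = d3 + d4 + d2 = 38/5
  d6 = d4/5 - d1 = 4/25
  d7 = d5*5 = 38
  d8 = d4 - 4 - d2/2 = -17/10
  d9 = d5 - d3*5 + d7 = 208/5
  d10 = d1/2 - 6 = -57/10
  d11 = d8 - d10*4 = 211/10
  d12 = d5/5 = 38/25
Walk from origin (0, 0):
  seg 1: right by d12 = 38/25 → (38/25, 0)
  seg 2: up by d9 = 208/5 → (38/25, 208/5)
  seg 3: right by d8 = -17/10 → (-9/50, 208/5)
  seg 4: up by d11 = 211/10 → (-9/50, 627/10)
  seg 5: up by d10 = -57/10 → (-9/50, 57)
  seg 6: right by d8 = -17/10 → (-47/25, 57)
  seg 7: left by d2 = 3 → (-122/25, 57)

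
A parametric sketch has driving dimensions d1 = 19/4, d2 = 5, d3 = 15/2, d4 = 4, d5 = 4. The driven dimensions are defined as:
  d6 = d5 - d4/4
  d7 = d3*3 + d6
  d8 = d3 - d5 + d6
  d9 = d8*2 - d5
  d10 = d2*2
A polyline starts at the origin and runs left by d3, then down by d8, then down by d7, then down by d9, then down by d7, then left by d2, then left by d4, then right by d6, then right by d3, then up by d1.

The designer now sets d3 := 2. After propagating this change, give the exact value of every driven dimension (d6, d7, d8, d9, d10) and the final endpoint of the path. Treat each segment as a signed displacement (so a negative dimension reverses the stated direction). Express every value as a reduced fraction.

d6 = 3
d7 = 9
d8 = 1
d9 = -2
d10 = 10
endpoint = (-6, -49/4)

Apply edit: d3 := 2
  d6 = d5 - d4/4 = 3
  d7 = d3*3 + d6 = 9
  d8 = d3 - d5 + d6 = 1
  d9 = d8*2 - d5 = -2
  d10 = d2*2 = 10
Walk from origin (0, 0):
  seg 1: left by d3 = 2 → (-2, 0)
  seg 2: down by d8 = 1 → (-2, -1)
  seg 3: down by d7 = 9 → (-2, -10)
  seg 4: down by d9 = -2 → (-2, -8)
  seg 5: down by d7 = 9 → (-2, -17)
  seg 6: left by d2 = 5 → (-7, -17)
  seg 7: left by d4 = 4 → (-11, -17)
  seg 8: right by d6 = 3 → (-8, -17)
  seg 9: right by d3 = 2 → (-6, -17)
  seg 10: up by d1 = 19/4 → (-6, -49/4)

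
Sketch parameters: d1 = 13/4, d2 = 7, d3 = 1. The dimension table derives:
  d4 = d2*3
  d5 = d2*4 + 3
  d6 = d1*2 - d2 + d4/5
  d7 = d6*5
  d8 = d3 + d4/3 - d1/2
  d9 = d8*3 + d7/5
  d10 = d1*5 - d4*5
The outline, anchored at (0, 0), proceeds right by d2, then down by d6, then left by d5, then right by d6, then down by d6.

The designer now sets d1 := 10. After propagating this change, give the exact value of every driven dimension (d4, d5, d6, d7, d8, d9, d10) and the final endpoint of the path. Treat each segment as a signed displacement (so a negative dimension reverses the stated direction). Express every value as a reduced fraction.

d4 = 21
d5 = 31
d6 = 86/5
d7 = 86
d8 = 3
d9 = 131/5
d10 = -55
endpoint = (-34/5, -172/5)

Apply edit: d1 := 10
  d4 = d2*3 = 21
  d5 = d2*4 + 3 = 31
  d6 = d1*2 - d2 + d4/5 = 86/5
  d7 = d6*5 = 86
  d8 = d3 + d4/3 - d1/2 = 3
  d9 = d8*3 + d7/5 = 131/5
  d10 = d1*5 - d4*5 = -55
Walk from origin (0, 0):
  seg 1: right by d2 = 7 → (7, 0)
  seg 2: down by d6 = 86/5 → (7, -86/5)
  seg 3: left by d5 = 31 → (-24, -86/5)
  seg 4: right by d6 = 86/5 → (-34/5, -86/5)
  seg 5: down by d6 = 86/5 → (-34/5, -172/5)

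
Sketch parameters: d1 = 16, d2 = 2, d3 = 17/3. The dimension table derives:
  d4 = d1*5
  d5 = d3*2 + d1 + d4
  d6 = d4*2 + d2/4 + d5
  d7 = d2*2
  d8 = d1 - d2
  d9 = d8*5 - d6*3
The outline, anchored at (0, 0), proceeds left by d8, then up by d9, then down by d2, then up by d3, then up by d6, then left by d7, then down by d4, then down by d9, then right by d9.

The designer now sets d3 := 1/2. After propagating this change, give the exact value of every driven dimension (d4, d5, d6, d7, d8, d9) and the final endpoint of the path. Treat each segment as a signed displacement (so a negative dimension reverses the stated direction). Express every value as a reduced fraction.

d4 = 80
d5 = 97
d6 = 515/2
d7 = 4
d8 = 14
d9 = -1405/2
endpoint = (-1441/2, 176)

Apply edit: d3 := 1/2
  d4 = d1*5 = 80
  d5 = d3*2 + d1 + d4 = 97
  d6 = d4*2 + d2/4 + d5 = 515/2
  d7 = d2*2 = 4
  d8 = d1 - d2 = 14
  d9 = d8*5 - d6*3 = -1405/2
Walk from origin (0, 0):
  seg 1: left by d8 = 14 → (-14, 0)
  seg 2: up by d9 = -1405/2 → (-14, -1405/2)
  seg 3: down by d2 = 2 → (-14, -1409/2)
  seg 4: up by d3 = 1/2 → (-14, -704)
  seg 5: up by d6 = 515/2 → (-14, -893/2)
  seg 6: left by d7 = 4 → (-18, -893/2)
  seg 7: down by d4 = 80 → (-18, -1053/2)
  seg 8: down by d9 = -1405/2 → (-18, 176)
  seg 9: right by d9 = -1405/2 → (-1441/2, 176)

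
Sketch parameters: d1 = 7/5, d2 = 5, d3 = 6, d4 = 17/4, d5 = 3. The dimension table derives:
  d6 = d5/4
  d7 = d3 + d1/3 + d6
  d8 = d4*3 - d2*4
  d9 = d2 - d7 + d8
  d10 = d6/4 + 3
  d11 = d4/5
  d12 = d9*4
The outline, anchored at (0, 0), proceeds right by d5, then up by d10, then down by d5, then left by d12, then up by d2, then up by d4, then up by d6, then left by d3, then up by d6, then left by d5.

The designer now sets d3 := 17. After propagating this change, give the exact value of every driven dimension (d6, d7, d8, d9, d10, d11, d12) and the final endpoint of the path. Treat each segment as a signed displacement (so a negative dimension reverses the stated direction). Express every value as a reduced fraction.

d6 = 3/4
d7 = 1093/60
d8 = -29/4
d9 = -307/15
d10 = 51/16
d11 = 17/20
d12 = -1228/15
endpoint = (973/15, 175/16)

Apply edit: d3 := 17
  d6 = d5/4 = 3/4
  d7 = d3 + d1/3 + d6 = 1093/60
  d8 = d4*3 - d2*4 = -29/4
  d9 = d2 - d7 + d8 = -307/15
  d10 = d6/4 + 3 = 51/16
  d11 = d4/5 = 17/20
  d12 = d9*4 = -1228/15
Walk from origin (0, 0):
  seg 1: right by d5 = 3 → (3, 0)
  seg 2: up by d10 = 51/16 → (3, 51/16)
  seg 3: down by d5 = 3 → (3, 3/16)
  seg 4: left by d12 = -1228/15 → (1273/15, 3/16)
  seg 5: up by d2 = 5 → (1273/15, 83/16)
  seg 6: up by d4 = 17/4 → (1273/15, 151/16)
  seg 7: up by d6 = 3/4 → (1273/15, 163/16)
  seg 8: left by d3 = 17 → (1018/15, 163/16)
  seg 9: up by d6 = 3/4 → (1018/15, 175/16)
  seg 10: left by d5 = 3 → (973/15, 175/16)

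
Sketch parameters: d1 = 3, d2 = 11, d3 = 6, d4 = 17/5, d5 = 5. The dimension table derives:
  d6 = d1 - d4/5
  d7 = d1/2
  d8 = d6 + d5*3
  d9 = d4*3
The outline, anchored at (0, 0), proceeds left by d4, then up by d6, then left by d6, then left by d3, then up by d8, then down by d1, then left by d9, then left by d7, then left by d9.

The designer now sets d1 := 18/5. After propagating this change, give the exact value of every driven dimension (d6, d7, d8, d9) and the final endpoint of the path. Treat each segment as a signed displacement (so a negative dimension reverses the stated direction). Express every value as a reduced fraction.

d6 = 73/25
d7 = 9/5
d8 = 448/25
d9 = 51/5
endpoint = (-863/25, 431/25)

Apply edit: d1 := 18/5
  d6 = d1 - d4/5 = 73/25
  d7 = d1/2 = 9/5
  d8 = d6 + d5*3 = 448/25
  d9 = d4*3 = 51/5
Walk from origin (0, 0):
  seg 1: left by d4 = 17/5 → (-17/5, 0)
  seg 2: up by d6 = 73/25 → (-17/5, 73/25)
  seg 3: left by d6 = 73/25 → (-158/25, 73/25)
  seg 4: left by d3 = 6 → (-308/25, 73/25)
  seg 5: up by d8 = 448/25 → (-308/25, 521/25)
  seg 6: down by d1 = 18/5 → (-308/25, 431/25)
  seg 7: left by d9 = 51/5 → (-563/25, 431/25)
  seg 8: left by d7 = 9/5 → (-608/25, 431/25)
  seg 9: left by d9 = 51/5 → (-863/25, 431/25)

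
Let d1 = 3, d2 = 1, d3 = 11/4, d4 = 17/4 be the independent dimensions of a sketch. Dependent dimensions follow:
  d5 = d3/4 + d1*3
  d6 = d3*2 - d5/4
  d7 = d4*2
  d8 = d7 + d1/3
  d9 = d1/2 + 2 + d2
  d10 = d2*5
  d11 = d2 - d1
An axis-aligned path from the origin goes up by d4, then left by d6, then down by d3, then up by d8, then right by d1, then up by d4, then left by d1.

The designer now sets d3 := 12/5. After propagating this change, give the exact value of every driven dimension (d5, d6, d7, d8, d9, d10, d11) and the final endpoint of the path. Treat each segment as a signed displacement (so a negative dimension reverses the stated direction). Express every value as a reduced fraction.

d5 = 48/5
d6 = 12/5
d7 = 17/2
d8 = 19/2
d9 = 9/2
d10 = 5
d11 = -2
endpoint = (-12/5, 78/5)

Apply edit: d3 := 12/5
  d5 = d3/4 + d1*3 = 48/5
  d6 = d3*2 - d5/4 = 12/5
  d7 = d4*2 = 17/2
  d8 = d7 + d1/3 = 19/2
  d9 = d1/2 + 2 + d2 = 9/2
  d10 = d2*5 = 5
  d11 = d2 - d1 = -2
Walk from origin (0, 0):
  seg 1: up by d4 = 17/4 → (0, 17/4)
  seg 2: left by d6 = 12/5 → (-12/5, 17/4)
  seg 3: down by d3 = 12/5 → (-12/5, 37/20)
  seg 4: up by d8 = 19/2 → (-12/5, 227/20)
  seg 5: right by d1 = 3 → (3/5, 227/20)
  seg 6: up by d4 = 17/4 → (3/5, 78/5)
  seg 7: left by d1 = 3 → (-12/5, 78/5)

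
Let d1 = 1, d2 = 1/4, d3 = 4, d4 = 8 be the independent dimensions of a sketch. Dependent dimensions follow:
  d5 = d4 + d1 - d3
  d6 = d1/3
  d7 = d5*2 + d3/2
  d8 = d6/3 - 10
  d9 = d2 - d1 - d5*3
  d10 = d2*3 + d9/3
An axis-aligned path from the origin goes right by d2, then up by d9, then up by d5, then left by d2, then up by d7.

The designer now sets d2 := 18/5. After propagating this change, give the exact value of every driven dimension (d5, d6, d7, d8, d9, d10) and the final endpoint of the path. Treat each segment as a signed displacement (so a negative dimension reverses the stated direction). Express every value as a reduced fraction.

Apply edit: d2 := 18/5
  d5 = d4 + d1 - d3 = 5
  d6 = d1/3 = 1/3
  d7 = d5*2 + d3/2 = 12
  d8 = d6/3 - 10 = -89/9
  d9 = d2 - d1 - d5*3 = -62/5
  d10 = d2*3 + d9/3 = 20/3
Walk from origin (0, 0):
  seg 1: right by d2 = 18/5 → (18/5, 0)
  seg 2: up by d9 = -62/5 → (18/5, -62/5)
  seg 3: up by d5 = 5 → (18/5, -37/5)
  seg 4: left by d2 = 18/5 → (0, -37/5)
  seg 5: up by d7 = 12 → (0, 23/5)

d5 = 5
d6 = 1/3
d7 = 12
d8 = -89/9
d9 = -62/5
d10 = 20/3
endpoint = (0, 23/5)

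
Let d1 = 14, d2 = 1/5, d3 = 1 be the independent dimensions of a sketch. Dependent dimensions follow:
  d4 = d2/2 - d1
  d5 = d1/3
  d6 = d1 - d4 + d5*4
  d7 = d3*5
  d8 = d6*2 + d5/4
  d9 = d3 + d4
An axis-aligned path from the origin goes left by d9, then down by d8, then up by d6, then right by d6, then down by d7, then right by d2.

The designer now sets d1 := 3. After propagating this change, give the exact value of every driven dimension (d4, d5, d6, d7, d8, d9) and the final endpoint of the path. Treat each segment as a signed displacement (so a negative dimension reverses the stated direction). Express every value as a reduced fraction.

d4 = -29/10
d5 = 1
d6 = 99/10
d7 = 5
d8 = 401/20
d9 = -19/10
endpoint = (12, -303/20)

Apply edit: d1 := 3
  d4 = d2/2 - d1 = -29/10
  d5 = d1/3 = 1
  d6 = d1 - d4 + d5*4 = 99/10
  d7 = d3*5 = 5
  d8 = d6*2 + d5/4 = 401/20
  d9 = d3 + d4 = -19/10
Walk from origin (0, 0):
  seg 1: left by d9 = -19/10 → (19/10, 0)
  seg 2: down by d8 = 401/20 → (19/10, -401/20)
  seg 3: up by d6 = 99/10 → (19/10, -203/20)
  seg 4: right by d6 = 99/10 → (59/5, -203/20)
  seg 5: down by d7 = 5 → (59/5, -303/20)
  seg 6: right by d2 = 1/5 → (12, -303/20)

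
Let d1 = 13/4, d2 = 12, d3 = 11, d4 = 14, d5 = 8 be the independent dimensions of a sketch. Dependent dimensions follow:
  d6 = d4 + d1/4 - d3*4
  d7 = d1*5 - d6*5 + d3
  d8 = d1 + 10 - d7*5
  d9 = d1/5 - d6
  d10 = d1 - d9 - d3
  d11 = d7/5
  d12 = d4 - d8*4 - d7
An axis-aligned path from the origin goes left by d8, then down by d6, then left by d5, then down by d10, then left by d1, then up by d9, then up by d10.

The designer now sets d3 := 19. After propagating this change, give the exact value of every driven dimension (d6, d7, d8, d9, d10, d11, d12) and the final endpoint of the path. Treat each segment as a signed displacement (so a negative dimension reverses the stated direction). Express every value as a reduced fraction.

d6 = -979/16
d7 = 5459/16
d8 = -27083/16
d9 = 4947/80
d10 = -6207/80
d11 = 5459/80
d12 = 103097/16
endpoint = (26903/16, 4921/40)

Apply edit: d3 := 19
  d6 = d4 + d1/4 - d3*4 = -979/16
  d7 = d1*5 - d6*5 + d3 = 5459/16
  d8 = d1 + 10 - d7*5 = -27083/16
  d9 = d1/5 - d6 = 4947/80
  d10 = d1 - d9 - d3 = -6207/80
  d11 = d7/5 = 5459/80
  d12 = d4 - d8*4 - d7 = 103097/16
Walk from origin (0, 0):
  seg 1: left by d8 = -27083/16 → (27083/16, 0)
  seg 2: down by d6 = -979/16 → (27083/16, 979/16)
  seg 3: left by d5 = 8 → (26955/16, 979/16)
  seg 4: down by d10 = -6207/80 → (26955/16, 5551/40)
  seg 5: left by d1 = 13/4 → (26903/16, 5551/40)
  seg 6: up by d9 = 4947/80 → (26903/16, 16049/80)
  seg 7: up by d10 = -6207/80 → (26903/16, 4921/40)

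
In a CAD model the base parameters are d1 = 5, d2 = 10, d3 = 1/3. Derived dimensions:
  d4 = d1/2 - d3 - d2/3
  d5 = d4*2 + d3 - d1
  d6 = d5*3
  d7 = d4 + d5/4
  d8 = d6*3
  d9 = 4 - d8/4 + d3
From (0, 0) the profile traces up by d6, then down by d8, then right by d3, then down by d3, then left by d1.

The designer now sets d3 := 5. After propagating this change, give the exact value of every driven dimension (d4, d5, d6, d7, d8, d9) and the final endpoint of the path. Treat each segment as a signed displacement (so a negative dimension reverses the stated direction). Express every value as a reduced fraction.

Apply edit: d3 := 5
  d4 = d1/2 - d3 - d2/3 = -35/6
  d5 = d4*2 + d3 - d1 = -35/3
  d6 = d5*3 = -35
  d7 = d4 + d5/4 = -35/4
  d8 = d6*3 = -105
  d9 = 4 - d8/4 + d3 = 141/4
Walk from origin (0, 0):
  seg 1: up by d6 = -35 → (0, -35)
  seg 2: down by d8 = -105 → (0, 70)
  seg 3: right by d3 = 5 → (5, 70)
  seg 4: down by d3 = 5 → (5, 65)
  seg 5: left by d1 = 5 → (0, 65)

d4 = -35/6
d5 = -35/3
d6 = -35
d7 = -35/4
d8 = -105
d9 = 141/4
endpoint = (0, 65)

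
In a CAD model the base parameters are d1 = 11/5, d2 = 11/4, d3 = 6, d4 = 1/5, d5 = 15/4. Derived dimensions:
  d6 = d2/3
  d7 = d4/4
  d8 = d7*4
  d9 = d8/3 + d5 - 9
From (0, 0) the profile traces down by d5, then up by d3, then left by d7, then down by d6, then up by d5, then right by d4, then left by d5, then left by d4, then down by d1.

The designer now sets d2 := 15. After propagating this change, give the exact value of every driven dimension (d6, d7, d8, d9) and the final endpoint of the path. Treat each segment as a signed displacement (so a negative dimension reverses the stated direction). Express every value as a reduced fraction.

Apply edit: d2 := 15
  d6 = d2/3 = 5
  d7 = d4/4 = 1/20
  d8 = d7*4 = 1/5
  d9 = d8/3 + d5 - 9 = -311/60
Walk from origin (0, 0):
  seg 1: down by d5 = 15/4 → (0, -15/4)
  seg 2: up by d3 = 6 → (0, 9/4)
  seg 3: left by d7 = 1/20 → (-1/20, 9/4)
  seg 4: down by d6 = 5 → (-1/20, -11/4)
  seg 5: up by d5 = 15/4 → (-1/20, 1)
  seg 6: right by d4 = 1/5 → (3/20, 1)
  seg 7: left by d5 = 15/4 → (-18/5, 1)
  seg 8: left by d4 = 1/5 → (-19/5, 1)
  seg 9: down by d1 = 11/5 → (-19/5, -6/5)

d6 = 5
d7 = 1/20
d8 = 1/5
d9 = -311/60
endpoint = (-19/5, -6/5)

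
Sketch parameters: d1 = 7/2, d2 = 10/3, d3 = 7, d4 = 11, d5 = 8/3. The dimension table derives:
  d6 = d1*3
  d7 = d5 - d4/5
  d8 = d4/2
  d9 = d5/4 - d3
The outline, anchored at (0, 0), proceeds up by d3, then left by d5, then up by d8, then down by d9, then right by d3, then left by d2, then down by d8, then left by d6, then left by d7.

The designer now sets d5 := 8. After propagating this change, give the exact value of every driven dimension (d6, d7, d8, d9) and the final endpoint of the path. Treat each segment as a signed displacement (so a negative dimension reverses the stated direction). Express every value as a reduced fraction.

d6 = 21/2
d7 = 29/5
d8 = 11/2
d9 = -5
endpoint = (-619/30, 12)

Apply edit: d5 := 8
  d6 = d1*3 = 21/2
  d7 = d5 - d4/5 = 29/5
  d8 = d4/2 = 11/2
  d9 = d5/4 - d3 = -5
Walk from origin (0, 0):
  seg 1: up by d3 = 7 → (0, 7)
  seg 2: left by d5 = 8 → (-8, 7)
  seg 3: up by d8 = 11/2 → (-8, 25/2)
  seg 4: down by d9 = -5 → (-8, 35/2)
  seg 5: right by d3 = 7 → (-1, 35/2)
  seg 6: left by d2 = 10/3 → (-13/3, 35/2)
  seg 7: down by d8 = 11/2 → (-13/3, 12)
  seg 8: left by d6 = 21/2 → (-89/6, 12)
  seg 9: left by d7 = 29/5 → (-619/30, 12)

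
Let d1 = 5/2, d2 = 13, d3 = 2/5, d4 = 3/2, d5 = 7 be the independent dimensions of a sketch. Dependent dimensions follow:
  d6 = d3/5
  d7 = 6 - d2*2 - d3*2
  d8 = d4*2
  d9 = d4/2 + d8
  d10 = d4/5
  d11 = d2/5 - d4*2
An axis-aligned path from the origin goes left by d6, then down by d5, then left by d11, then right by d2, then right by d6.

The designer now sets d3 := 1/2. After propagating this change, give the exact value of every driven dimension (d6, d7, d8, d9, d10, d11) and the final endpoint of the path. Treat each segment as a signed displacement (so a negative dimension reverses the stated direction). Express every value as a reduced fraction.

Apply edit: d3 := 1/2
  d6 = d3/5 = 1/10
  d7 = 6 - d2*2 - d3*2 = -21
  d8 = d4*2 = 3
  d9 = d4/2 + d8 = 15/4
  d10 = d4/5 = 3/10
  d11 = d2/5 - d4*2 = -2/5
Walk from origin (0, 0):
  seg 1: left by d6 = 1/10 → (-1/10, 0)
  seg 2: down by d5 = 7 → (-1/10, -7)
  seg 3: left by d11 = -2/5 → (3/10, -7)
  seg 4: right by d2 = 13 → (133/10, -7)
  seg 5: right by d6 = 1/10 → (67/5, -7)

d6 = 1/10
d7 = -21
d8 = 3
d9 = 15/4
d10 = 3/10
d11 = -2/5
endpoint = (67/5, -7)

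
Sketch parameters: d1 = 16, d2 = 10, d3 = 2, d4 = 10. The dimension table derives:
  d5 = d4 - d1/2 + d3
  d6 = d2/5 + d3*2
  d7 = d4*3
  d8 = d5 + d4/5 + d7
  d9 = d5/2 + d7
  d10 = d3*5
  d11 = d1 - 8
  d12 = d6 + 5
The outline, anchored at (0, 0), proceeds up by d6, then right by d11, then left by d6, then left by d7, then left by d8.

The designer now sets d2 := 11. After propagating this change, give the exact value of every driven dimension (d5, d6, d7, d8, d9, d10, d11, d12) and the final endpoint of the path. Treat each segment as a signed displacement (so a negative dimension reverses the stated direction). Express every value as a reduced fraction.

d5 = 4
d6 = 31/5
d7 = 30
d8 = 36
d9 = 32
d10 = 10
d11 = 8
d12 = 56/5
endpoint = (-321/5, 31/5)

Apply edit: d2 := 11
  d5 = d4 - d1/2 + d3 = 4
  d6 = d2/5 + d3*2 = 31/5
  d7 = d4*3 = 30
  d8 = d5 + d4/5 + d7 = 36
  d9 = d5/2 + d7 = 32
  d10 = d3*5 = 10
  d11 = d1 - 8 = 8
  d12 = d6 + 5 = 56/5
Walk from origin (0, 0):
  seg 1: up by d6 = 31/5 → (0, 31/5)
  seg 2: right by d11 = 8 → (8, 31/5)
  seg 3: left by d6 = 31/5 → (9/5, 31/5)
  seg 4: left by d7 = 30 → (-141/5, 31/5)
  seg 5: left by d8 = 36 → (-321/5, 31/5)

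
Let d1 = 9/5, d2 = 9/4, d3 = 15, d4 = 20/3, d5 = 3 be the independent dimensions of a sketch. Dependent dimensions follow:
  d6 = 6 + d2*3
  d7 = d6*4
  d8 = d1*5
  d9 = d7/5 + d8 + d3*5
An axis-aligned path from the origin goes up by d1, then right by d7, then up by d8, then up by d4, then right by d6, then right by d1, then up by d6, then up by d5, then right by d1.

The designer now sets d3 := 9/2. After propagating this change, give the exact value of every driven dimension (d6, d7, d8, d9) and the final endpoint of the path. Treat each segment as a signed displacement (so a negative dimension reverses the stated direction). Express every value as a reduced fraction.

d6 = 51/4
d7 = 51
d8 = 9
d9 = 417/10
endpoint = (1347/20, 1993/60)

Apply edit: d3 := 9/2
  d6 = 6 + d2*3 = 51/4
  d7 = d6*4 = 51
  d8 = d1*5 = 9
  d9 = d7/5 + d8 + d3*5 = 417/10
Walk from origin (0, 0):
  seg 1: up by d1 = 9/5 → (0, 9/5)
  seg 2: right by d7 = 51 → (51, 9/5)
  seg 3: up by d8 = 9 → (51, 54/5)
  seg 4: up by d4 = 20/3 → (51, 262/15)
  seg 5: right by d6 = 51/4 → (255/4, 262/15)
  seg 6: right by d1 = 9/5 → (1311/20, 262/15)
  seg 7: up by d6 = 51/4 → (1311/20, 1813/60)
  seg 8: up by d5 = 3 → (1311/20, 1993/60)
  seg 9: right by d1 = 9/5 → (1347/20, 1993/60)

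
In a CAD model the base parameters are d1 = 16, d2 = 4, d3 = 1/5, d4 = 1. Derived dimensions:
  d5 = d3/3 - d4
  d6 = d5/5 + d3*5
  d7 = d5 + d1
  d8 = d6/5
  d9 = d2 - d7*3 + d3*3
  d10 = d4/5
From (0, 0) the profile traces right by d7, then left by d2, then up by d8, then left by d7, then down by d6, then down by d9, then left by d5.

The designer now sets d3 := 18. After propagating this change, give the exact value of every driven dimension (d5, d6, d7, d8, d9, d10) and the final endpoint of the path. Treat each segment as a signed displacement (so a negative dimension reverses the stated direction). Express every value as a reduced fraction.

d5 = 5
d6 = 91
d7 = 21
d8 = 91/5
d9 = -5
d10 = 1/5
endpoint = (-9, -339/5)

Apply edit: d3 := 18
  d5 = d3/3 - d4 = 5
  d6 = d5/5 + d3*5 = 91
  d7 = d5 + d1 = 21
  d8 = d6/5 = 91/5
  d9 = d2 - d7*3 + d3*3 = -5
  d10 = d4/5 = 1/5
Walk from origin (0, 0):
  seg 1: right by d7 = 21 → (21, 0)
  seg 2: left by d2 = 4 → (17, 0)
  seg 3: up by d8 = 91/5 → (17, 91/5)
  seg 4: left by d7 = 21 → (-4, 91/5)
  seg 5: down by d6 = 91 → (-4, -364/5)
  seg 6: down by d9 = -5 → (-4, -339/5)
  seg 7: left by d5 = 5 → (-9, -339/5)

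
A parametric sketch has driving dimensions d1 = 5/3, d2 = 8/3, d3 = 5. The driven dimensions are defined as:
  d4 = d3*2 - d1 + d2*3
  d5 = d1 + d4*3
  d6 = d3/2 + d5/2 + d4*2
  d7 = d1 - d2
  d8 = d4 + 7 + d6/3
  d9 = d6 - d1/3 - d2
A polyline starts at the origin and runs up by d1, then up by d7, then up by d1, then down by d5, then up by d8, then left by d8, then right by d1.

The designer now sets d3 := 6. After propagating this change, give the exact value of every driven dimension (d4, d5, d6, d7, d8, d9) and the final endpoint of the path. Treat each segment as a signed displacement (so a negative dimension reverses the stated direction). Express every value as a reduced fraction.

d4 = 55/3
d5 = 170/3
d6 = 68
d7 = -1
d8 = 48
d9 = 583/9
endpoint = (-139/3, -19/3)

Apply edit: d3 := 6
  d4 = d3*2 - d1 + d2*3 = 55/3
  d5 = d1 + d4*3 = 170/3
  d6 = d3/2 + d5/2 + d4*2 = 68
  d7 = d1 - d2 = -1
  d8 = d4 + 7 + d6/3 = 48
  d9 = d6 - d1/3 - d2 = 583/9
Walk from origin (0, 0):
  seg 1: up by d1 = 5/3 → (0, 5/3)
  seg 2: up by d7 = -1 → (0, 2/3)
  seg 3: up by d1 = 5/3 → (0, 7/3)
  seg 4: down by d5 = 170/3 → (0, -163/3)
  seg 5: up by d8 = 48 → (0, -19/3)
  seg 6: left by d8 = 48 → (-48, -19/3)
  seg 7: right by d1 = 5/3 → (-139/3, -19/3)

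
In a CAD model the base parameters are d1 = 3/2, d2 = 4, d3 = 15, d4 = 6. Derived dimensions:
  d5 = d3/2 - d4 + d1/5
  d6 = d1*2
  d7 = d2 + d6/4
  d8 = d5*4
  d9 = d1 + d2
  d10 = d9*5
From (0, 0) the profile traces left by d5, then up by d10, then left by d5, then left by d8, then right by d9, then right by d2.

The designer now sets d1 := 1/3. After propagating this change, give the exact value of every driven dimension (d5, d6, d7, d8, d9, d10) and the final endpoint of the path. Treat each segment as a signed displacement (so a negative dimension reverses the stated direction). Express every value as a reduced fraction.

d5 = 47/30
d6 = 2/3
d7 = 25/6
d8 = 94/15
d9 = 13/3
d10 = 65/3
endpoint = (-16/15, 65/3)

Apply edit: d1 := 1/3
  d5 = d3/2 - d4 + d1/5 = 47/30
  d6 = d1*2 = 2/3
  d7 = d2 + d6/4 = 25/6
  d8 = d5*4 = 94/15
  d9 = d1 + d2 = 13/3
  d10 = d9*5 = 65/3
Walk from origin (0, 0):
  seg 1: left by d5 = 47/30 → (-47/30, 0)
  seg 2: up by d10 = 65/3 → (-47/30, 65/3)
  seg 3: left by d5 = 47/30 → (-47/15, 65/3)
  seg 4: left by d8 = 94/15 → (-47/5, 65/3)
  seg 5: right by d9 = 13/3 → (-76/15, 65/3)
  seg 6: right by d2 = 4 → (-16/15, 65/3)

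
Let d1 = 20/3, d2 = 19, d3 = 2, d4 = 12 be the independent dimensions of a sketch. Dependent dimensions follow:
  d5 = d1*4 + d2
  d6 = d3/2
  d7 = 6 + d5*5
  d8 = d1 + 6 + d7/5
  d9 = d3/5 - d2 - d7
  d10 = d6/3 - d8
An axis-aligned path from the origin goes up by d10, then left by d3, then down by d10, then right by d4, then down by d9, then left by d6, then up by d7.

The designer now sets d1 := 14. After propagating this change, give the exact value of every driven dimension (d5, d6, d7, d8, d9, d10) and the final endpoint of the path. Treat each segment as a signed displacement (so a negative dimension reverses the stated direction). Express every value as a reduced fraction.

Apply edit: d1 := 14
  d5 = d1*4 + d2 = 75
  d6 = d3/2 = 1
  d7 = 6 + d5*5 = 381
  d8 = d1 + 6 + d7/5 = 481/5
  d9 = d3/5 - d2 - d7 = -1998/5
  d10 = d6/3 - d8 = -1438/15
Walk from origin (0, 0):
  seg 1: up by d10 = -1438/15 → (0, -1438/15)
  seg 2: left by d3 = 2 → (-2, -1438/15)
  seg 3: down by d10 = -1438/15 → (-2, 0)
  seg 4: right by d4 = 12 → (10, 0)
  seg 5: down by d9 = -1998/5 → (10, 1998/5)
  seg 6: left by d6 = 1 → (9, 1998/5)
  seg 7: up by d7 = 381 → (9, 3903/5)

d5 = 75
d6 = 1
d7 = 381
d8 = 481/5
d9 = -1998/5
d10 = -1438/15
endpoint = (9, 3903/5)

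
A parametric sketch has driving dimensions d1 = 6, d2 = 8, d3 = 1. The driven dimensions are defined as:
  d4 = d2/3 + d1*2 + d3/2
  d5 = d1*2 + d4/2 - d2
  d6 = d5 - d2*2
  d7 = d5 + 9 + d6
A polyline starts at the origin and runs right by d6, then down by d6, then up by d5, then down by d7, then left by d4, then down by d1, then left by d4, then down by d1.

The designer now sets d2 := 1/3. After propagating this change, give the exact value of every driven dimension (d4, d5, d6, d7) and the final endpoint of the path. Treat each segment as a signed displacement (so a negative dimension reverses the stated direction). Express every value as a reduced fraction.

Apply edit: d2 := 1/3
  d4 = d2/3 + d1*2 + d3/2 = 227/18
  d5 = d1*2 + d4/2 - d2 = 647/36
  d6 = d5 - d2*2 = 623/36
  d7 = d5 + 9 + d6 = 797/18
Walk from origin (0, 0):
  seg 1: right by d6 = 623/36 → (623/36, 0)
  seg 2: down by d6 = 623/36 → (623/36, -623/36)
  seg 3: up by d5 = 647/36 → (623/36, 2/3)
  seg 4: down by d7 = 797/18 → (623/36, -785/18)
  seg 5: left by d4 = 227/18 → (169/36, -785/18)
  seg 6: down by d1 = 6 → (169/36, -893/18)
  seg 7: left by d4 = 227/18 → (-95/12, -893/18)
  seg 8: down by d1 = 6 → (-95/12, -1001/18)

d4 = 227/18
d5 = 647/36
d6 = 623/36
d7 = 797/18
endpoint = (-95/12, -1001/18)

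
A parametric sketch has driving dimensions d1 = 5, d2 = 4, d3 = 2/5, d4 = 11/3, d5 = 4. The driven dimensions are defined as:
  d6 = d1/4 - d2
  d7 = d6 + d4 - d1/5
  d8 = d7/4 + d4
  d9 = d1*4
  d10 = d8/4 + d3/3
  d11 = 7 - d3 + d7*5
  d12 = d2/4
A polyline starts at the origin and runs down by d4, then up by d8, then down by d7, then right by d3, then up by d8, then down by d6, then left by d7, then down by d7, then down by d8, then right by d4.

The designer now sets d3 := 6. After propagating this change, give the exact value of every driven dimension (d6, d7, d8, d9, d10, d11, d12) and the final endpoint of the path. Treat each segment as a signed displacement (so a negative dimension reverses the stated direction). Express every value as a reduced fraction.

Apply edit: d3 := 6
  d6 = d1/4 - d2 = -11/4
  d7 = d6 + d4 - d1/5 = -1/12
  d8 = d7/4 + d4 = 175/48
  d9 = d1*4 = 20
  d10 = d8/4 + d3/3 = 559/192
  d11 = 7 - d3 + d7*5 = 7/12
  d12 = d2/4 = 1
Walk from origin (0, 0):
  seg 1: down by d4 = 11/3 → (0, -11/3)
  seg 2: up by d8 = 175/48 → (0, -1/48)
  seg 3: down by d7 = -1/12 → (0, 1/16)
  seg 4: right by d3 = 6 → (6, 1/16)
  seg 5: up by d8 = 175/48 → (6, 89/24)
  seg 6: down by d6 = -11/4 → (6, 155/24)
  seg 7: left by d7 = -1/12 → (73/12, 155/24)
  seg 8: down by d7 = -1/12 → (73/12, 157/24)
  seg 9: down by d8 = 175/48 → (73/12, 139/48)
  seg 10: right by d4 = 11/3 → (39/4, 139/48)

d6 = -11/4
d7 = -1/12
d8 = 175/48
d9 = 20
d10 = 559/192
d11 = 7/12
d12 = 1
endpoint = (39/4, 139/48)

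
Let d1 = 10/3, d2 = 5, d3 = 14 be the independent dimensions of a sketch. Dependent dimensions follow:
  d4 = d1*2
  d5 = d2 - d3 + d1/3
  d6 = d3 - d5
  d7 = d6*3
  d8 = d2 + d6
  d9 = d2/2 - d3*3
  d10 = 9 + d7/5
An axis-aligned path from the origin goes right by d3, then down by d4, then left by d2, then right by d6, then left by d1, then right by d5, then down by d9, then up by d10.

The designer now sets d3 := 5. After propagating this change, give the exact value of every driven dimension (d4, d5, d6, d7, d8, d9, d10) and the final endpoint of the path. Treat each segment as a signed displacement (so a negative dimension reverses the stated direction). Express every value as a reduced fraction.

Apply edit: d3 := 5
  d4 = d1*2 = 20/3
  d5 = d2 - d3 + d1/3 = 10/9
  d6 = d3 - d5 = 35/9
  d7 = d6*3 = 35/3
  d8 = d2 + d6 = 80/9
  d9 = d2/2 - d3*3 = -25/2
  d10 = 9 + d7/5 = 34/3
Walk from origin (0, 0):
  seg 1: right by d3 = 5 → (5, 0)
  seg 2: down by d4 = 20/3 → (5, -20/3)
  seg 3: left by d2 = 5 → (0, -20/3)
  seg 4: right by d6 = 35/9 → (35/9, -20/3)
  seg 5: left by d1 = 10/3 → (5/9, -20/3)
  seg 6: right by d5 = 10/9 → (5/3, -20/3)
  seg 7: down by d9 = -25/2 → (5/3, 35/6)
  seg 8: up by d10 = 34/3 → (5/3, 103/6)

d4 = 20/3
d5 = 10/9
d6 = 35/9
d7 = 35/3
d8 = 80/9
d9 = -25/2
d10 = 34/3
endpoint = (5/3, 103/6)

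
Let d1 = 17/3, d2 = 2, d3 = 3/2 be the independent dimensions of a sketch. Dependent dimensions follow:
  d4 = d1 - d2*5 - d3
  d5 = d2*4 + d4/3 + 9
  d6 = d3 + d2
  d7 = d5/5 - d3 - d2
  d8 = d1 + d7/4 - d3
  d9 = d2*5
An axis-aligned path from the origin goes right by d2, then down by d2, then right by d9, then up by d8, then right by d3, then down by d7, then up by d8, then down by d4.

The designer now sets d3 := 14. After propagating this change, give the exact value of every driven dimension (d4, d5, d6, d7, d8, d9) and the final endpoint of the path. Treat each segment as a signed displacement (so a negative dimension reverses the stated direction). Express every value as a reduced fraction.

d4 = -55/3
d5 = 98/9
d6 = 16
d7 = -622/45
d8 = -1061/90
d9 = 10
endpoint = (26, 296/45)

Apply edit: d3 := 14
  d4 = d1 - d2*5 - d3 = -55/3
  d5 = d2*4 + d4/3 + 9 = 98/9
  d6 = d3 + d2 = 16
  d7 = d5/5 - d3 - d2 = -622/45
  d8 = d1 + d7/4 - d3 = -1061/90
  d9 = d2*5 = 10
Walk from origin (0, 0):
  seg 1: right by d2 = 2 → (2, 0)
  seg 2: down by d2 = 2 → (2, -2)
  seg 3: right by d9 = 10 → (12, -2)
  seg 4: up by d8 = -1061/90 → (12, -1241/90)
  seg 5: right by d3 = 14 → (26, -1241/90)
  seg 6: down by d7 = -622/45 → (26, 1/30)
  seg 7: up by d8 = -1061/90 → (26, -529/45)
  seg 8: down by d4 = -55/3 → (26, 296/45)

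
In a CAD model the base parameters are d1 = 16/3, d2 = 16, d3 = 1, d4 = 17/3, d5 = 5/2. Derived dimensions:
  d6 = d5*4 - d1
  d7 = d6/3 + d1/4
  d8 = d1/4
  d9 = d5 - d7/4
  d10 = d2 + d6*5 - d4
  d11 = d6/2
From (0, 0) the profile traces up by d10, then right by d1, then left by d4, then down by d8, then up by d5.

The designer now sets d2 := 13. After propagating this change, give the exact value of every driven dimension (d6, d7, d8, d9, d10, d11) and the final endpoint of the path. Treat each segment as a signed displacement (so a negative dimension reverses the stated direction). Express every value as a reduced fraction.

Apply edit: d2 := 13
  d6 = d5*4 - d1 = 14/3
  d7 = d6/3 + d1/4 = 26/9
  d8 = d1/4 = 4/3
  d9 = d5 - d7/4 = 16/9
  d10 = d2 + d6*5 - d4 = 92/3
  d11 = d6/2 = 7/3
Walk from origin (0, 0):
  seg 1: up by d10 = 92/3 → (0, 92/3)
  seg 2: right by d1 = 16/3 → (16/3, 92/3)
  seg 3: left by d4 = 17/3 → (-1/3, 92/3)
  seg 4: down by d8 = 4/3 → (-1/3, 88/3)
  seg 5: up by d5 = 5/2 → (-1/3, 191/6)

d6 = 14/3
d7 = 26/9
d8 = 4/3
d9 = 16/9
d10 = 92/3
d11 = 7/3
endpoint = (-1/3, 191/6)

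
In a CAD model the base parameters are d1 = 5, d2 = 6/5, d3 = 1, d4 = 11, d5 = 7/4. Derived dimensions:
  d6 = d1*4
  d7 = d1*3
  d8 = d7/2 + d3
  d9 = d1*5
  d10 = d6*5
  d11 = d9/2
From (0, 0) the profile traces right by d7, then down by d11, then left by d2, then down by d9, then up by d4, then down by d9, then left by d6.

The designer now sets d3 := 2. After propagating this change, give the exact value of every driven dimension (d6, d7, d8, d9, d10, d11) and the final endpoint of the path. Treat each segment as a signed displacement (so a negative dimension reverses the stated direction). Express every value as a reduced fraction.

d6 = 20
d7 = 15
d8 = 19/2
d9 = 25
d10 = 100
d11 = 25/2
endpoint = (-31/5, -103/2)

Apply edit: d3 := 2
  d6 = d1*4 = 20
  d7 = d1*3 = 15
  d8 = d7/2 + d3 = 19/2
  d9 = d1*5 = 25
  d10 = d6*5 = 100
  d11 = d9/2 = 25/2
Walk from origin (0, 0):
  seg 1: right by d7 = 15 → (15, 0)
  seg 2: down by d11 = 25/2 → (15, -25/2)
  seg 3: left by d2 = 6/5 → (69/5, -25/2)
  seg 4: down by d9 = 25 → (69/5, -75/2)
  seg 5: up by d4 = 11 → (69/5, -53/2)
  seg 6: down by d9 = 25 → (69/5, -103/2)
  seg 7: left by d6 = 20 → (-31/5, -103/2)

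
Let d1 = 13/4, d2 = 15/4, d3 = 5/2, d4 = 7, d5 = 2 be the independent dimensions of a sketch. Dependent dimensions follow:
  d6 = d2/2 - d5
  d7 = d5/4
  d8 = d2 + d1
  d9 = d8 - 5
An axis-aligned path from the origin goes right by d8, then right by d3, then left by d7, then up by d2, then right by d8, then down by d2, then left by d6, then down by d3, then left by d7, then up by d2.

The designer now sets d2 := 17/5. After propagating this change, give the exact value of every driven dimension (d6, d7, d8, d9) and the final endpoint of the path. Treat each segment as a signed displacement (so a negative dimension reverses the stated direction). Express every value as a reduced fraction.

Apply edit: d2 := 17/5
  d6 = d2/2 - d5 = -3/10
  d7 = d5/4 = 1/2
  d8 = d2 + d1 = 133/20
  d9 = d8 - 5 = 33/20
Walk from origin (0, 0):
  seg 1: right by d8 = 133/20 → (133/20, 0)
  seg 2: right by d3 = 5/2 → (183/20, 0)
  seg 3: left by d7 = 1/2 → (173/20, 0)
  seg 4: up by d2 = 17/5 → (173/20, 17/5)
  seg 5: right by d8 = 133/20 → (153/10, 17/5)
  seg 6: down by d2 = 17/5 → (153/10, 0)
  seg 7: left by d6 = -3/10 → (78/5, 0)
  seg 8: down by d3 = 5/2 → (78/5, -5/2)
  seg 9: left by d7 = 1/2 → (151/10, -5/2)
  seg 10: up by d2 = 17/5 → (151/10, 9/10)

d6 = -3/10
d7 = 1/2
d8 = 133/20
d9 = 33/20
endpoint = (151/10, 9/10)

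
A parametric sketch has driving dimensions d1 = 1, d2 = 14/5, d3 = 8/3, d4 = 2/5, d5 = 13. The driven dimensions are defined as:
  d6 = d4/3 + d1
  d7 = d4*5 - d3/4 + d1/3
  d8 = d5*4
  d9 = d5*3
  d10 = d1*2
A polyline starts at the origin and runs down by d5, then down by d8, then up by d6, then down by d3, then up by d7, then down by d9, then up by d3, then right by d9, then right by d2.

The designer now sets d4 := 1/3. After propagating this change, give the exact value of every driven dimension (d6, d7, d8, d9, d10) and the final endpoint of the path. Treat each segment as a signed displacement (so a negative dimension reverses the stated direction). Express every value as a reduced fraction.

d6 = 10/9
d7 = 4/3
d8 = 52
d9 = 39
d10 = 2
endpoint = (209/5, -914/9)

Apply edit: d4 := 1/3
  d6 = d4/3 + d1 = 10/9
  d7 = d4*5 - d3/4 + d1/3 = 4/3
  d8 = d5*4 = 52
  d9 = d5*3 = 39
  d10 = d1*2 = 2
Walk from origin (0, 0):
  seg 1: down by d5 = 13 → (0, -13)
  seg 2: down by d8 = 52 → (0, -65)
  seg 3: up by d6 = 10/9 → (0, -575/9)
  seg 4: down by d3 = 8/3 → (0, -599/9)
  seg 5: up by d7 = 4/3 → (0, -587/9)
  seg 6: down by d9 = 39 → (0, -938/9)
  seg 7: up by d3 = 8/3 → (0, -914/9)
  seg 8: right by d9 = 39 → (39, -914/9)
  seg 9: right by d2 = 14/5 → (209/5, -914/9)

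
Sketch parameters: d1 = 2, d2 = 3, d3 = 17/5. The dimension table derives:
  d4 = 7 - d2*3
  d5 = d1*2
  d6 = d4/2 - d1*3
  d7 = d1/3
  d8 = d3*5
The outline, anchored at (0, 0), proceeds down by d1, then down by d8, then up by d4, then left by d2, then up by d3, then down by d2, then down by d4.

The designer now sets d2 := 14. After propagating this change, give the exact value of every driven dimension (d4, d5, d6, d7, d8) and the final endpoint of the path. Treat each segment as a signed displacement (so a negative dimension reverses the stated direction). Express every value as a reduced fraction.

d4 = -35
d5 = 4
d6 = -47/2
d7 = 2/3
d8 = 17
endpoint = (-14, -148/5)

Apply edit: d2 := 14
  d4 = 7 - d2*3 = -35
  d5 = d1*2 = 4
  d6 = d4/2 - d1*3 = -47/2
  d7 = d1/3 = 2/3
  d8 = d3*5 = 17
Walk from origin (0, 0):
  seg 1: down by d1 = 2 → (0, -2)
  seg 2: down by d8 = 17 → (0, -19)
  seg 3: up by d4 = -35 → (0, -54)
  seg 4: left by d2 = 14 → (-14, -54)
  seg 5: up by d3 = 17/5 → (-14, -253/5)
  seg 6: down by d2 = 14 → (-14, -323/5)
  seg 7: down by d4 = -35 → (-14, -148/5)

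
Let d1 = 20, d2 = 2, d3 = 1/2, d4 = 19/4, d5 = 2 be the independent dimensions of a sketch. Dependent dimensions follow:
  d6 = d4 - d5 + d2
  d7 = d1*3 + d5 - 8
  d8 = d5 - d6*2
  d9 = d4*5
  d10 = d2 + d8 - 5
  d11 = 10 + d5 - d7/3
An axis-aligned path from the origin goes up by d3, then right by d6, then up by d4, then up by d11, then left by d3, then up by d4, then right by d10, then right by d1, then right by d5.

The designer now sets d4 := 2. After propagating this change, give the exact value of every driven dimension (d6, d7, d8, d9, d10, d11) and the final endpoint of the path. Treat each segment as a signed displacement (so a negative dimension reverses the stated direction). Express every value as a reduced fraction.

d6 = 2
d7 = 54
d8 = -2
d9 = 10
d10 = -5
d11 = -6
endpoint = (37/2, -3/2)

Apply edit: d4 := 2
  d6 = d4 - d5 + d2 = 2
  d7 = d1*3 + d5 - 8 = 54
  d8 = d5 - d6*2 = -2
  d9 = d4*5 = 10
  d10 = d2 + d8 - 5 = -5
  d11 = 10 + d5 - d7/3 = -6
Walk from origin (0, 0):
  seg 1: up by d3 = 1/2 → (0, 1/2)
  seg 2: right by d6 = 2 → (2, 1/2)
  seg 3: up by d4 = 2 → (2, 5/2)
  seg 4: up by d11 = -6 → (2, -7/2)
  seg 5: left by d3 = 1/2 → (3/2, -7/2)
  seg 6: up by d4 = 2 → (3/2, -3/2)
  seg 7: right by d10 = -5 → (-7/2, -3/2)
  seg 8: right by d1 = 20 → (33/2, -3/2)
  seg 9: right by d5 = 2 → (37/2, -3/2)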